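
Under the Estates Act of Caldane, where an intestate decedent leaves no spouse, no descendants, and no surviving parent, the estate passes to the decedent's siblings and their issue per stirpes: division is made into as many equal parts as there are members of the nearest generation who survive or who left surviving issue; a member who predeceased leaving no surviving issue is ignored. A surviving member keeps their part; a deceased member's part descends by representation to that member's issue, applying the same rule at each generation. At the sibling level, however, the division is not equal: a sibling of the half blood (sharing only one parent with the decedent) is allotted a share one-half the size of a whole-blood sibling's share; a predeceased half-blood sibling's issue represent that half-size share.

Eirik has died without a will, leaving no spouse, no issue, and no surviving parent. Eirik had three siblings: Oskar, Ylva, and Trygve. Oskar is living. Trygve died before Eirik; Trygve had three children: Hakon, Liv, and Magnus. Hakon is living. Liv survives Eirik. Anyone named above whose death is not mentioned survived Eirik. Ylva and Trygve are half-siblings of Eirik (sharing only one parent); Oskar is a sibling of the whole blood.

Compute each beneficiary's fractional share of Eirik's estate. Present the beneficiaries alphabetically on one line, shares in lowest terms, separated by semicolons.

No spouse, descendants, or parent survives, so the estate passes to Eirik's siblings per stirpes.
Half-blood siblings count for one-half the weight of whole-blood siblings at the initial division.
Dividing 1 in proportion to weights (total weight 2): Oskar (weight 1) → 1/2; Ylva (weight 1/2) → 1/4; Trygve (weight 1/2) → 1/4.
Oskar is living and takes 1/2.
Ylva is living and takes 1/4.
Trygve predeceased; the 1/4 allotted to Trygve's branch passes to Trygve's issue by representation.
The 1/4 is divided into 3 equal shares of 1/12 among Hakon, Liv, Magnus.
Hakon is living and takes 1/12.
Liv is living and takes 1/12.
Magnus is living and takes 1/12.

Hakon 1/12; Liv 1/12; Magnus 1/12; Oskar 1/2; Ylva 1/4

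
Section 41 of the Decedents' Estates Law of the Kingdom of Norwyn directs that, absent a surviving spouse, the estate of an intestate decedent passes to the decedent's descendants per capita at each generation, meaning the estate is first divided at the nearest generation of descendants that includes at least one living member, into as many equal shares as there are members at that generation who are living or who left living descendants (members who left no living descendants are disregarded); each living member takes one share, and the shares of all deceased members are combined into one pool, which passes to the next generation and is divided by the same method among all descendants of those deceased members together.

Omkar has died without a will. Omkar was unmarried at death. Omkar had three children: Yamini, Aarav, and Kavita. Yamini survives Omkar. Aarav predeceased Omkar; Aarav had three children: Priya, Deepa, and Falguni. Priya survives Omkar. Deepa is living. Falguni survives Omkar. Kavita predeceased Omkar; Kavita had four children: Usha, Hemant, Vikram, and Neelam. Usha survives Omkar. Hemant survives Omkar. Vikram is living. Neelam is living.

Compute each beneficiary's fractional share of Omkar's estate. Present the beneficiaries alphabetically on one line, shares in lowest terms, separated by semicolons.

Deepa 2/21; Falguni 2/21; Hemant 2/21; Neelam 2/21; Priya 2/21; Usha 2/21; Vikram 2/21; Yamini 1/3

There is no surviving spouse, so the entire estate passes to Omkar's descendants per capita at each generation.
At generation 1 (Yamini, Aarav, Kavita) there are 3 shares of (1)/3 = 1/3 each.
Living: Yamini — each takes 1/3.
Deceased: Aarav and Kavita. Their combined 2/3 is pooled and carried to generation 2.
At generation 2 (Priya, Deepa, Falguni, Usha, Hemant, Vikram, Neelam) there are 7 shares of (2/3)/7 = 2/21 each.
Living: Priya, Deepa, Falguni, Usha, Hemant, Vikram, and Neelam — each takes 2/21.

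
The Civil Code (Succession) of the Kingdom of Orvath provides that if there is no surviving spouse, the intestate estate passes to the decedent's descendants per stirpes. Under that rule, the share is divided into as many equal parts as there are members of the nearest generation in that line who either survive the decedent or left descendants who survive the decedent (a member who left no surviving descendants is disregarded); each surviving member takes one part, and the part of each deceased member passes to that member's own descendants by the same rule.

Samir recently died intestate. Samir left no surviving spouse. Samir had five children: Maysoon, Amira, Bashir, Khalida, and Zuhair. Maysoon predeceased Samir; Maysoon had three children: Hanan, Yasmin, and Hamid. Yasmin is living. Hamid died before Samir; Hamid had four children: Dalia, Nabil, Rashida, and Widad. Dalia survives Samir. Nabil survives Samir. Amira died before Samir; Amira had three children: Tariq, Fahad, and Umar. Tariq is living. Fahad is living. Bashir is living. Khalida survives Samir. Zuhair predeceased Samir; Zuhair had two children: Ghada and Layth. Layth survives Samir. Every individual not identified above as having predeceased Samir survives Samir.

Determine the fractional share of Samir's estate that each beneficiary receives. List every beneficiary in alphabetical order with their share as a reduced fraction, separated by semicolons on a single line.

There is no surviving spouse, so the entire estate passes to Samir's descendants per stirpes.
The estate is divided into 5 equal shares of 1/5 among Maysoon, Amira, Bashir, Khalida, Zuhair.
Maysoon predeceased; the 1/5 allotted to Maysoon's branch passes to Maysoon's issue by representation.
The 1/5 is divided into 3 equal shares of 1/15 among Hanan, Yasmin, Hamid.
Hanan is living and takes 1/15.
Yasmin is living and takes 1/15.
Hamid predeceased; the 1/15 allotted to Hamid's branch passes to Hamid's issue by representation.
The 1/15 is divided into 4 equal shares of 1/60 among Dalia, Nabil, Rashida, Widad.
Dalia is living and takes 1/60.
Nabil is living and takes 1/60.
Rashida is living and takes 1/60.
Widad is living and takes 1/60.
Amira predeceased; the 1/5 allotted to Amira's branch passes to Amira's issue by representation.
The 1/5 is divided into 3 equal shares of 1/15 among Tariq, Fahad, Umar.
Tariq is living and takes 1/15.
Fahad is living and takes 1/15.
Umar is living and takes 1/15.
Bashir is living and takes 1/5.
Khalida is living and takes 1/5.
Zuhair predeceased; the 1/5 allotted to Zuhair's branch passes to Zuhair's issue by representation.
The 1/5 is divided into 2 equal shares of 1/10 among Ghada, Layth.
Ghada is living and takes 1/10.
Layth is living and takes 1/10.

Bashir 1/5; Dalia 1/60; Fahad 1/15; Ghada 1/10; Hanan 1/15; Khalida 1/5; Layth 1/10; Nabil 1/60; Rashida 1/60; Tariq 1/15; Umar 1/15; Widad 1/60; Yasmin 1/15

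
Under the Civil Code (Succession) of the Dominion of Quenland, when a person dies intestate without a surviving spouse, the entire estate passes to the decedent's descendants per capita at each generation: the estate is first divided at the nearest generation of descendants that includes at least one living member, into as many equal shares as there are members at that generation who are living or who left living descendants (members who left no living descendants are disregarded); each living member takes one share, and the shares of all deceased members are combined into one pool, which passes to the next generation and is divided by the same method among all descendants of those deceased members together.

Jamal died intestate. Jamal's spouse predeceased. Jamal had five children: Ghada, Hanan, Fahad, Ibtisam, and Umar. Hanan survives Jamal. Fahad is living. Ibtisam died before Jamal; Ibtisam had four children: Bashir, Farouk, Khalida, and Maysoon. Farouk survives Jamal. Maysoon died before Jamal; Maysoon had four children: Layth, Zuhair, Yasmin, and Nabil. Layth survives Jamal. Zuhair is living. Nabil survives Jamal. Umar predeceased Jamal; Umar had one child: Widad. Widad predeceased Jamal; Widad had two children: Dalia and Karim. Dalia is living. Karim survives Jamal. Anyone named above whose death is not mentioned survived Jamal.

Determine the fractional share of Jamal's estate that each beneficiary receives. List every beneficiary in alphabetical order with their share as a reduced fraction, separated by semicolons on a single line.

There is no surviving spouse, so the entire estate passes to Jamal's descendants per capita at each generation.
At generation 1 (Ghada, Hanan, Fahad, Ibtisam, Umar) there are 5 shares of (1)/5 = 1/5 each.
Living: Ghada, Hanan, and Fahad — each takes 1/5.
Deceased: Ibtisam and Umar. Their combined 2/5 is pooled and carried to generation 2.
At generation 2 (Bashir, Farouk, Khalida, Maysoon, Widad) there are 5 shares of (2/5)/5 = 2/25 each.
Living: Bashir, Farouk, and Khalida — each takes 2/25.
Deceased: Maysoon and Widad. Their combined 4/25 is pooled and carried to generation 3.
At generation 3 (Layth, Zuhair, Yasmin, Nabil, Dalia, Karim) there are 6 shares of (4/25)/6 = 2/75 each.
Living: Layth, Zuhair, Yasmin, Nabil, Dalia, and Karim — each takes 2/75.

Bashir 2/25; Dalia 2/75; Fahad 1/5; Farouk 2/25; Ghada 1/5; Hanan 1/5; Karim 2/75; Khalida 2/25; Layth 2/75; Nabil 2/75; Yasmin 2/75; Zuhair 2/75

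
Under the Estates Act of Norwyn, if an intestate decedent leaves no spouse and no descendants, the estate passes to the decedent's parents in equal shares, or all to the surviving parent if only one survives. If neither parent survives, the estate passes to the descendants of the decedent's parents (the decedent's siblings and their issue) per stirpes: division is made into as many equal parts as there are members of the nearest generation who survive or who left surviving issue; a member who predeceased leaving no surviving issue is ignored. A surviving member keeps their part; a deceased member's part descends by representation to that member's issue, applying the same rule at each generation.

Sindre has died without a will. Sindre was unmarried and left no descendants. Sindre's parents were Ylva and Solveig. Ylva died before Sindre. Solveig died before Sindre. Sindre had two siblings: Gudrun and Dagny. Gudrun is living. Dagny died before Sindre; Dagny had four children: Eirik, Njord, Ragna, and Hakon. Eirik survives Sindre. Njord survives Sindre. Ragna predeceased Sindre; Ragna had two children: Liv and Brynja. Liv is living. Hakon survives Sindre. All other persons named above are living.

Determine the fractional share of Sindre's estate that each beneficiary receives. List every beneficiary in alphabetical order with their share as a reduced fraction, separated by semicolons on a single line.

Neither parent survives and there are no descendants, so the estate passes to Sindre's siblings and their issue per stirpes.
The estate is divided into 2 equal shares of 1/2 among Gudrun, Dagny.
Gudrun is living and takes 1/2.
Dagny predeceased; the 1/2 allotted to Dagny's branch passes to Dagny's issue by representation.
The 1/2 is divided into 4 equal shares of 1/8 among Eirik, Njord, Ragna, Hakon.
Eirik is living and takes 1/8.
Njord is living and takes 1/8.
Ragna predeceased; the 1/8 allotted to Ragna's branch passes to Ragna's issue by representation.
The 1/8 is divided into 2 equal shares of 1/16 among Liv, Brynja.
Liv is living and takes 1/16.
Brynja is living and takes 1/16.
Hakon is living and takes 1/8.

Brynja 1/16; Eirik 1/8; Gudrun 1/2; Hakon 1/8; Liv 1/16; Njord 1/8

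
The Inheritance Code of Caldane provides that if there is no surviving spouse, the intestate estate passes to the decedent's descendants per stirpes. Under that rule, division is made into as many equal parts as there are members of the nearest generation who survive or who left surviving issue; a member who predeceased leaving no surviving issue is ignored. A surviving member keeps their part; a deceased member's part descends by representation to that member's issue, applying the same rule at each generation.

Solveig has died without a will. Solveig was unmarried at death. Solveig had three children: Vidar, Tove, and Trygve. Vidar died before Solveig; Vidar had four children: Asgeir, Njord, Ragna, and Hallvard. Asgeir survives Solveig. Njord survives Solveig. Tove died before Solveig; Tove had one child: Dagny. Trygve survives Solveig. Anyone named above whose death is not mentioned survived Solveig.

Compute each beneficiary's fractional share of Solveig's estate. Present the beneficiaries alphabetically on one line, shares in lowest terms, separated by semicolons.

There is no surviving spouse, so the entire estate passes to Solveig's descendants per stirpes.
The estate is divided into 3 equal shares of 1/3 among Vidar, Tove, Trygve.
Vidar predeceased; the 1/3 allotted to Vidar's branch passes to Vidar's issue by representation.
The 1/3 is divided into 4 equal shares of 1/12 among Asgeir, Njord, Ragna, Hallvard.
Asgeir is living and takes 1/12.
Njord is living and takes 1/12.
Ragna is living and takes 1/12.
Hallvard is living and takes 1/12.
Tove predeceased; the 1/3 allotted to Tove's branch passes to Tove's issue by representation.
Dagny is the sole taker at this level and receives the full 1/3.
Trygve is living and takes 1/3.

Asgeir 1/12; Dagny 1/3; Hallvard 1/12; Njord 1/12; Ragna 1/12; Trygve 1/3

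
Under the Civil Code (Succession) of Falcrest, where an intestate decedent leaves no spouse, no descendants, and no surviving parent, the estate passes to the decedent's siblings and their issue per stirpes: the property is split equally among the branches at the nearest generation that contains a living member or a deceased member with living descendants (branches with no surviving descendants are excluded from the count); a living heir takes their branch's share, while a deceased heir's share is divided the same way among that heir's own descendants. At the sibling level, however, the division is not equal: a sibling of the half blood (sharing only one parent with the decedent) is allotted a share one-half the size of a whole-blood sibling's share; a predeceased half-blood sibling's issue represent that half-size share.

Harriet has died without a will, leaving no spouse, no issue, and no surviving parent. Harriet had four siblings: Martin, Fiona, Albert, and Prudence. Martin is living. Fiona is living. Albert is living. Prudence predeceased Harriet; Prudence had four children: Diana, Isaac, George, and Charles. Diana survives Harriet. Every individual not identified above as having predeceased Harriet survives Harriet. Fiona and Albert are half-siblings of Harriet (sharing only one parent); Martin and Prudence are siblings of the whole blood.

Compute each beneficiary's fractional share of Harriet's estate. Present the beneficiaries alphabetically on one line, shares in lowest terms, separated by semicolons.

No spouse, descendants, or parent survives, so the estate passes to Harriet's siblings per stirpes.
Half-blood siblings count for one-half the weight of whole-blood siblings at the initial division.
Dividing 1 in proportion to weights (total weight 3): Martin (weight 1) → 1/3; Fiona (weight 1/2) → 1/6; Albert (weight 1/2) → 1/6; Prudence (weight 1) → 1/3.
Martin is living and takes 1/3.
Fiona is living and takes 1/6.
Albert is living and takes 1/6.
Prudence predeceased; the 1/3 allotted to Prudence's branch passes to Prudence's issue by representation.
The 1/3 is divided into 4 equal shares of 1/12 among Diana, Isaac, George, Charles.
Diana is living and takes 1/12.
Isaac is living and takes 1/12.
George is living and takes 1/12.
Charles is living and takes 1/12.

Albert 1/6; Charles 1/12; Diana 1/12; Fiona 1/6; George 1/12; Isaac 1/12; Martin 1/3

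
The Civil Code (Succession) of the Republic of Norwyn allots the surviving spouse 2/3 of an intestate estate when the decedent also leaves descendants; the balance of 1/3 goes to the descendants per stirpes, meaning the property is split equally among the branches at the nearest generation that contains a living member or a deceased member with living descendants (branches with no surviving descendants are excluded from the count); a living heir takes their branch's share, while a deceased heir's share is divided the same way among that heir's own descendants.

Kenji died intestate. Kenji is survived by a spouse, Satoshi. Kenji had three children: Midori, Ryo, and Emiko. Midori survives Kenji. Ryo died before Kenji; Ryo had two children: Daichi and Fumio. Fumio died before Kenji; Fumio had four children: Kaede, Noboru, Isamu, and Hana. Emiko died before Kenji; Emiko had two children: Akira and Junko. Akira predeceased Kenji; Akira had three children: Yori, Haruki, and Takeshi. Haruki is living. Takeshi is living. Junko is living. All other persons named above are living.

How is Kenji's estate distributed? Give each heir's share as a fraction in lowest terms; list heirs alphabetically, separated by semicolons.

Daichi 1/18; Hana 1/72; Haruki 1/54; Isamu 1/72; Junko 1/18; Kaede 1/72; Midori 1/9; Noboru 1/72; Satoshi 2/3; Takeshi 1/54; Yori 1/54

Satoshi, as surviving spouse, takes 2/3.
The remaining 1/3 passes to Kenji's descendants per stirpes.
The 1/3 is divided into 3 equal shares of 1/9 among Midori, Ryo, Emiko.
Midori is living and takes 1/9.
Ryo predeceased; the 1/9 allotted to Ryo's branch passes to Ryo's issue by representation.
The 1/9 is divided into 2 equal shares of 1/18 among Daichi, Fumio.
Daichi is living and takes 1/18.
Fumio predeceased; the 1/18 allotted to Fumio's branch passes to Fumio's issue by representation.
The 1/18 is divided into 4 equal shares of 1/72 among Kaede, Noboru, Isamu, Hana.
Kaede is living and takes 1/72.
Noboru is living and takes 1/72.
Isamu is living and takes 1/72.
Hana is living and takes 1/72.
Emiko predeceased; the 1/9 allotted to Emiko's branch passes to Emiko's issue by representation.
The 1/9 is divided into 2 equal shares of 1/18 among Akira, Junko.
Akira predeceased; the 1/18 allotted to Akira's branch passes to Akira's issue by representation.
The 1/18 is divided into 3 equal shares of 1/54 among Yori, Haruki, Takeshi.
Yori is living and takes 1/54.
Haruki is living and takes 1/54.
Takeshi is living and takes 1/54.
Junko is living and takes 1/18.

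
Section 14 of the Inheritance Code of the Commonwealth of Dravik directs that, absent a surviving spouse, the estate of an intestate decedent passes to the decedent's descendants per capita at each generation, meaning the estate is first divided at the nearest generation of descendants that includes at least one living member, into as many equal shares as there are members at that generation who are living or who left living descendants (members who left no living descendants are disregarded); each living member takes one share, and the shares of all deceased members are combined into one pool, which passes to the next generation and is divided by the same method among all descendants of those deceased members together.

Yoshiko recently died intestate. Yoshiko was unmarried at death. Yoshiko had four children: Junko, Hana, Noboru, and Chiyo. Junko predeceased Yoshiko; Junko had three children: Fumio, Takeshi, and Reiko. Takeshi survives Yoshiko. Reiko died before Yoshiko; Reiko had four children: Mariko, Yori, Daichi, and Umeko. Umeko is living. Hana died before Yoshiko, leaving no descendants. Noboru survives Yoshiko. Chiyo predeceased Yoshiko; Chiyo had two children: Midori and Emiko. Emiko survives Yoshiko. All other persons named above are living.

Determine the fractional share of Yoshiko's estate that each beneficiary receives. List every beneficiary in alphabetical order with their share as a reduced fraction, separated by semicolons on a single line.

Daichi 1/30; Emiko 2/15; Fumio 2/15; Mariko 1/30; Midori 2/15; Noboru 1/3; Takeshi 2/15; Umeko 1/30; Yori 1/30

There is no surviving spouse, so the entire estate passes to Yoshiko's descendants per capita at each generation.
At generation 1 (Junko, Noboru, Chiyo) there are 3 shares of (1)/3 = 1/3 each.
Living: Noboru — each takes 1/3.
Deceased: Junko and Chiyo. Their combined 2/3 is pooled and carried to generation 2.
At generation 2 (Fumio, Takeshi, Reiko, Midori, Emiko) there are 5 shares of (2/3)/5 = 2/15 each.
Living: Fumio, Takeshi, Midori, and Emiko — each takes 2/15.
Deceased: Reiko. That 2/15 share is carried to generation 3.
At generation 3 (Mariko, Yori, Daichi, Umeko) there are 4 shares of (2/15)/4 = 1/30 each.
Living: Mariko, Yori, Daichi, and Umeko — each takes 1/30.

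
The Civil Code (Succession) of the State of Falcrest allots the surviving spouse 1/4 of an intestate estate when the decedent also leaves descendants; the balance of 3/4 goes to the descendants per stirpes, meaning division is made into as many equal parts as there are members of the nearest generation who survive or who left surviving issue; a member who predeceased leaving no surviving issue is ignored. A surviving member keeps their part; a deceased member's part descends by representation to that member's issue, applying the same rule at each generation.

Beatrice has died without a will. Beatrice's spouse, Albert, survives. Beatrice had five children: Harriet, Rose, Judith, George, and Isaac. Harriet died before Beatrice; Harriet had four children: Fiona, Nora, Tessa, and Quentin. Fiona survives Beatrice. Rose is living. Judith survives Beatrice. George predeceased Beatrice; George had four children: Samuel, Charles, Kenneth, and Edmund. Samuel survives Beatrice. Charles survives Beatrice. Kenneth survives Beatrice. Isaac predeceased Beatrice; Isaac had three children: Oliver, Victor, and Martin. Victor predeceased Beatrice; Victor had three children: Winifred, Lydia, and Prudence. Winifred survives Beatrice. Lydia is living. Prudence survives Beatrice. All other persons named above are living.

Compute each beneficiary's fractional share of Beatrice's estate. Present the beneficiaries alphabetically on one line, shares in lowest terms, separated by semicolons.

Albert, as surviving spouse, takes 1/4.
The remaining 3/4 passes to Beatrice's descendants per stirpes.
The 3/4 is divided into 5 equal shares of 3/20 among Harriet, Rose, Judith, George, Isaac.
Harriet predeceased; the 3/20 allotted to Harriet's branch passes to Harriet's issue by representation.
The 3/20 is divided into 4 equal shares of 3/80 among Fiona, Nora, Tessa, Quentin.
Fiona is living and takes 3/80.
Nora is living and takes 3/80.
Tessa is living and takes 3/80.
Quentin is living and takes 3/80.
Rose is living and takes 3/20.
Judith is living and takes 3/20.
George predeceased; the 3/20 allotted to George's branch passes to George's issue by representation.
The 3/20 is divided into 4 equal shares of 3/80 among Samuel, Charles, Kenneth, Edmund.
Samuel is living and takes 3/80.
Charles is living and takes 3/80.
Kenneth is living and takes 3/80.
Edmund is living and takes 3/80.
Isaac predeceased; the 3/20 allotted to Isaac's branch passes to Isaac's issue by representation.
The 3/20 is divided into 3 equal shares of 1/20 among Oliver, Victor, Martin.
Oliver is living and takes 1/20.
Victor predeceased; the 1/20 allotted to Victor's branch passes to Victor's issue by representation.
The 1/20 is divided into 3 equal shares of 1/60 among Winifred, Lydia, Prudence.
Winifred is living and takes 1/60.
Lydia is living and takes 1/60.
Prudence is living and takes 1/60.
Martin is living and takes 1/20.

Albert 1/4; Charles 3/80; Edmund 3/80; Fiona 3/80; Judith 3/20; Kenneth 3/80; Lydia 1/60; Martin 1/20; Nora 3/80; Oliver 1/20; Prudence 1/60; Quentin 3/80; Rose 3/20; Samuel 3/80; Tessa 3/80; Winifred 1/60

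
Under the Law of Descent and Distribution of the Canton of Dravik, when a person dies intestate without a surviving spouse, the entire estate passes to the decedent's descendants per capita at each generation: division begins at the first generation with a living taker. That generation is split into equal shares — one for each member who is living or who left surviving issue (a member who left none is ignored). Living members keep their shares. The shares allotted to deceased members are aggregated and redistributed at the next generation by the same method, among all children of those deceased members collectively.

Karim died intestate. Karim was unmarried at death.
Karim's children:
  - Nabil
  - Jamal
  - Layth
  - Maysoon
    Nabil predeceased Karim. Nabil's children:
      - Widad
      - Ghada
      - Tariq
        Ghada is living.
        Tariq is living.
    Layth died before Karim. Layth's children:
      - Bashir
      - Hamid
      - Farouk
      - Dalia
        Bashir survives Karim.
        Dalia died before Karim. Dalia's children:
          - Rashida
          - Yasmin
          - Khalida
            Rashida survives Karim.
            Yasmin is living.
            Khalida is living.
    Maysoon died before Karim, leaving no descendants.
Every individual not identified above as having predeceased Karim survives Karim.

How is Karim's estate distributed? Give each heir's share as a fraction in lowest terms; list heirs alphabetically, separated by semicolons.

Bashir 2/21; Farouk 2/21; Ghada 2/21; Hamid 2/21; Jamal 1/3; Khalida 2/63; Rashida 2/63; Tariq 2/21; Widad 2/21; Yasmin 2/63

There is no surviving spouse, so the entire estate passes to Karim's descendants per capita at each generation.
At generation 1 (Nabil, Jamal, Layth) there are 3 shares of (1)/3 = 1/3 each.
Living: Jamal — each takes 1/3.
Deceased: Nabil and Layth. Their combined 2/3 is pooled and carried to generation 2.
At generation 2 (Widad, Ghada, Tariq, Bashir, Hamid, Farouk, Dalia) there are 7 shares of (2/3)/7 = 2/21 each.
Living: Widad, Ghada, Tariq, Bashir, Hamid, and Farouk — each takes 2/21.
Deceased: Dalia. That 2/21 share is carried to generation 3.
At generation 3 (Rashida, Yasmin, Khalida) there are 3 shares of (2/21)/3 = 2/63 each.
Living: Rashida, Yasmin, and Khalida — each takes 2/63.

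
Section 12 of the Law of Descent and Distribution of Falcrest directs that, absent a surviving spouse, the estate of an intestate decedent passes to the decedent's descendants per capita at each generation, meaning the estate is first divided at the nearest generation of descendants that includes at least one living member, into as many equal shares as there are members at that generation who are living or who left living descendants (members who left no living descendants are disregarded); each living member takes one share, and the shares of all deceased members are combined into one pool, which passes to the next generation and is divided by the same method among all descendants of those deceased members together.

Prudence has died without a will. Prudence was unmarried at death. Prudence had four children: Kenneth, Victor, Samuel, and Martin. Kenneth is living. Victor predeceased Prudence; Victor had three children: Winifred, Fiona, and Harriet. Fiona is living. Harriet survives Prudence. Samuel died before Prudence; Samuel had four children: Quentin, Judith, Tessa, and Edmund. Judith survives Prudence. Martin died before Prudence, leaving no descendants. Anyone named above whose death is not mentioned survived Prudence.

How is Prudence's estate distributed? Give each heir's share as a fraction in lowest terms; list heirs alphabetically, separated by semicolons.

Edmund 2/21; Fiona 2/21; Harriet 2/21; Judith 2/21; Kenneth 1/3; Quentin 2/21; Tessa 2/21; Winifred 2/21

There is no surviving spouse, so the entire estate passes to Prudence's descendants per capita at each generation.
At generation 1 (Kenneth, Victor, Samuel) there are 3 shares of (1)/3 = 1/3 each.
Living: Kenneth — each takes 1/3.
Deceased: Victor and Samuel. Their combined 2/3 is pooled and carried to generation 2.
At generation 2 (Winifred, Fiona, Harriet, Quentin, Judith, Tessa, Edmund) there are 7 shares of (2/3)/7 = 2/21 each.
Living: Winifred, Fiona, Harriet, Quentin, Judith, Tessa, and Edmund — each takes 2/21.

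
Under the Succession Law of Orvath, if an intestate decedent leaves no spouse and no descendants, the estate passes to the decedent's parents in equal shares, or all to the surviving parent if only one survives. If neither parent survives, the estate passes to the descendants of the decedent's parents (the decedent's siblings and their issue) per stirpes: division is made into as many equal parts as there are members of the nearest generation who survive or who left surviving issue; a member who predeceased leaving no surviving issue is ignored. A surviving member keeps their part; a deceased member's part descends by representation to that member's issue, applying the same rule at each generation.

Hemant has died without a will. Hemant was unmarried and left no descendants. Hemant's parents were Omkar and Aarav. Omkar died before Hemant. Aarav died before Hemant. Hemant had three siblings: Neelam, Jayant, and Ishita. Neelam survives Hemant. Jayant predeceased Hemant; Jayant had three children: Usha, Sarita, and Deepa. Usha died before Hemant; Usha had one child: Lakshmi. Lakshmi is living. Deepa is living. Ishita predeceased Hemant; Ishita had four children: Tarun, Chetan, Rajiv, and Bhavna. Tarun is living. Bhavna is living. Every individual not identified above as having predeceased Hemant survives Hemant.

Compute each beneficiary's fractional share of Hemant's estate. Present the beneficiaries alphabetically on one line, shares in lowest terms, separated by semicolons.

Bhavna 1/12; Chetan 1/12; Deepa 1/9; Lakshmi 1/9; Neelam 1/3; Rajiv 1/12; Sarita 1/9; Tarun 1/12

Neither parent survives and there are no descendants, so the estate passes to Hemant's siblings and their issue per stirpes.
The estate is divided into 3 equal shares of 1/3 among Neelam, Jayant, Ishita.
Neelam is living and takes 1/3.
Jayant predeceased; the 1/3 allotted to Jayant's branch passes to Jayant's issue by representation.
The 1/3 is divided into 3 equal shares of 1/9 among Usha, Sarita, Deepa.
Usha predeceased; the 1/9 allotted to Usha's branch passes to Usha's issue by representation.
Lakshmi is the sole taker at this level and receives the full 1/9.
Sarita is living and takes 1/9.
Deepa is living and takes 1/9.
Ishita predeceased; the 1/3 allotted to Ishita's branch passes to Ishita's issue by representation.
The 1/3 is divided into 4 equal shares of 1/12 among Tarun, Chetan, Rajiv, Bhavna.
Tarun is living and takes 1/12.
Chetan is living and takes 1/12.
Rajiv is living and takes 1/12.
Bhavna is living and takes 1/12.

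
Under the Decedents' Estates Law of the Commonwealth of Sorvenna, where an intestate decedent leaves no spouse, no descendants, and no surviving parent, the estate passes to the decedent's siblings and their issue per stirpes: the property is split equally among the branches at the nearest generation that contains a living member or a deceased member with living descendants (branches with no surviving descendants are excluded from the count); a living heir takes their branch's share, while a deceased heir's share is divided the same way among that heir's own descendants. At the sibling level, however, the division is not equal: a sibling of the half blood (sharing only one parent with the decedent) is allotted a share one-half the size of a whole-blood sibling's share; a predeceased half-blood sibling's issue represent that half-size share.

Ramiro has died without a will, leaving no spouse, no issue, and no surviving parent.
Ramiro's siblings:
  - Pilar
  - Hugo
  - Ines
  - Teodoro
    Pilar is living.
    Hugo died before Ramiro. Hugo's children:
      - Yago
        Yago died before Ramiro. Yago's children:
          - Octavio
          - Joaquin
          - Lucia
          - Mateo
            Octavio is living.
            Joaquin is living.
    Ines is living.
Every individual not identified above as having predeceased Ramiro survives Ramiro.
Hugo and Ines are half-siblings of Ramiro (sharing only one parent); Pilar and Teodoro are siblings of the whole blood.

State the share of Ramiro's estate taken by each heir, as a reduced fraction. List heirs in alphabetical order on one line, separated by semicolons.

No spouse, descendants, or parent survives, so the estate passes to Ramiro's siblings per stirpes.
Half-blood siblings count for one-half the weight of whole-blood siblings at the initial division.
Dividing 1 in proportion to weights (total weight 3): Pilar (weight 1) → 1/3; Hugo (weight 1/2) → 1/6; Ines (weight 1/2) → 1/6; Teodoro (weight 1) → 1/3.
Pilar is living and takes 1/3.
Hugo predeceased; the 1/6 allotted to Hugo's branch passes to Hugo's issue by representation.
Yago's line is the sole branch at this level, so the full 1/6 passes to Yago's issue by representation.
The 1/6 is divided into 4 equal shares of 1/24 among Octavio, Joaquin, Lucia, Mateo.
Octavio is living and takes 1/24.
Joaquin is living and takes 1/24.
Lucia is living and takes 1/24.
Mateo is living and takes 1/24.
Ines is living and takes 1/6.
Teodoro is living and takes 1/3.

Ines 1/6; Joaquin 1/24; Lucia 1/24; Mateo 1/24; Octavio 1/24; Pilar 1/3; Teodoro 1/3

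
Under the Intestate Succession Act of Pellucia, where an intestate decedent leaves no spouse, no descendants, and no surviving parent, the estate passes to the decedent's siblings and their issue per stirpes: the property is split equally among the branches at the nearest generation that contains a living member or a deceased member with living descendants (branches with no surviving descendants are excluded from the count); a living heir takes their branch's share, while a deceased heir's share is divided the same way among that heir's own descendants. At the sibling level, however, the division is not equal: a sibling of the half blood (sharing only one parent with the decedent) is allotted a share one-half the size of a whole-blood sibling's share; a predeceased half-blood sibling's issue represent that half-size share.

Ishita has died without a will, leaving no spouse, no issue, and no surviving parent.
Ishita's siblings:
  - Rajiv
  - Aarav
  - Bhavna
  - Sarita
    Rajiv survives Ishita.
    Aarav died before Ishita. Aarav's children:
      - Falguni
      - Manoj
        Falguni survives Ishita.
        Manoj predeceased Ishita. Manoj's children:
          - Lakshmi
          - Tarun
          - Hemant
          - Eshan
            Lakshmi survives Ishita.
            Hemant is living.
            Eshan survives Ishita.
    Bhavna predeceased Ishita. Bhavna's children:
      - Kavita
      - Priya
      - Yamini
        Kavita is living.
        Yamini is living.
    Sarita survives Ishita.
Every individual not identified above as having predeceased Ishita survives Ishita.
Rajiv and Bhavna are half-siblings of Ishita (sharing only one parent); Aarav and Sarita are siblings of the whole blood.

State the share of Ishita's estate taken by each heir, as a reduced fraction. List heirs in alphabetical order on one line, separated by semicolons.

No spouse, descendants, or parent survives, so the estate passes to Ishita's siblings per stirpes.
Half-blood siblings count for one-half the weight of whole-blood siblings at the initial division.
Dividing 1 in proportion to weights (total weight 3): Rajiv (weight 1/2) → 1/6; Aarav (weight 1) → 1/3; Bhavna (weight 1/2) → 1/6; Sarita (weight 1) → 1/3.
Rajiv is living and takes 1/6.
Aarav predeceased; the 1/3 allotted to Aarav's branch passes to Aarav's issue by representation.
The 1/3 is divided into 2 equal shares of 1/6 among Falguni, Manoj.
Falguni is living and takes 1/6.
Manoj predeceased; the 1/6 allotted to Manoj's branch passes to Manoj's issue by representation.
The 1/6 is divided into 4 equal shares of 1/24 among Lakshmi, Tarun, Hemant, Eshan.
Lakshmi is living and takes 1/24.
Tarun is living and takes 1/24.
Hemant is living and takes 1/24.
Eshan is living and takes 1/24.
Bhavna predeceased; the 1/6 allotted to Bhavna's branch passes to Bhavna's issue by representation.
The 1/6 is divided into 3 equal shares of 1/18 among Kavita, Priya, Yamini.
Kavita is living and takes 1/18.
Priya is living and takes 1/18.
Yamini is living and takes 1/18.
Sarita is living and takes 1/3.

Eshan 1/24; Falguni 1/6; Hemant 1/24; Kavita 1/18; Lakshmi 1/24; Priya 1/18; Rajiv 1/6; Sarita 1/3; Tarun 1/24; Yamini 1/18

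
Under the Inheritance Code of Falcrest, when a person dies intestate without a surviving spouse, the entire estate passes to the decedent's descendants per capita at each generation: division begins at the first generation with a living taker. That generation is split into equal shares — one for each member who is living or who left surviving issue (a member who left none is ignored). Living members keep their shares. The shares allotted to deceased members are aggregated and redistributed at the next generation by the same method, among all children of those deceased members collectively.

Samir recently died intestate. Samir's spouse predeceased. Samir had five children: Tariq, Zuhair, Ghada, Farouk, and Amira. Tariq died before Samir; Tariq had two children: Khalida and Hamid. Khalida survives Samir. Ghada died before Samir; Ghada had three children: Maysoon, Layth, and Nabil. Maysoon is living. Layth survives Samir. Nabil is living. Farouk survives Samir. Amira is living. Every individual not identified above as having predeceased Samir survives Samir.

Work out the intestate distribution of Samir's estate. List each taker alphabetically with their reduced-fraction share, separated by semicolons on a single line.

There is no surviving spouse, so the entire estate passes to Samir's descendants per capita at each generation.
At generation 1 (Tariq, Zuhair, Ghada, Farouk, Amira) there are 5 shares of (1)/5 = 1/5 each.
Living: Zuhair, Farouk, and Amira — each takes 1/5.
Deceased: Tariq and Ghada. Their combined 2/5 is pooled and carried to generation 2.
At generation 2 (Khalida, Hamid, Maysoon, Layth, Nabil) there are 5 shares of (2/5)/5 = 2/25 each.
Living: Khalida, Hamid, Maysoon, Layth, and Nabil — each takes 2/25.

Amira 1/5; Farouk 1/5; Hamid 2/25; Khalida 2/25; Layth 2/25; Maysoon 2/25; Nabil 2/25; Zuhair 1/5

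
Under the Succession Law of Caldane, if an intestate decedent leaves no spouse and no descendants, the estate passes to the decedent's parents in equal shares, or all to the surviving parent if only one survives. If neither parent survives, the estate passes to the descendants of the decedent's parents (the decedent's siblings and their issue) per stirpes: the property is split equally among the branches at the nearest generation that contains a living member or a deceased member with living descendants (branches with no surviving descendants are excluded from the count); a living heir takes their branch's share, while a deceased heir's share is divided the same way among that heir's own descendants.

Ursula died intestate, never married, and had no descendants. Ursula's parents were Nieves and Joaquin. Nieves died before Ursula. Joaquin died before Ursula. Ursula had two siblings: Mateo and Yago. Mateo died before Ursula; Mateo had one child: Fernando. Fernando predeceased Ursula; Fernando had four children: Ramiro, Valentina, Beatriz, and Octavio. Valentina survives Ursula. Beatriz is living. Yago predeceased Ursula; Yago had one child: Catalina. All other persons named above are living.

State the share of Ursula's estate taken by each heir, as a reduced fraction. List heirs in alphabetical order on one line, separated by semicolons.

Neither parent survives and there are no descendants, so the estate passes to Ursula's siblings and their issue per stirpes.
The estate is divided into 2 equal shares of 1/2 among Mateo, Yago.
Mateo predeceased; the 1/2 allotted to Mateo's branch passes to Mateo's issue by representation.
Fernando's line is the sole branch at this level, so the full 1/2 passes to Fernando's issue by representation.
The 1/2 is divided into 4 equal shares of 1/8 among Ramiro, Valentina, Beatriz, Octavio.
Ramiro is living and takes 1/8.
Valentina is living and takes 1/8.
Beatriz is living and takes 1/8.
Octavio is living and takes 1/8.
Yago predeceased; the 1/2 allotted to Yago's branch passes to Yago's issue by representation.
Catalina is the sole taker at this level and receives the full 1/2.

Beatriz 1/8; Catalina 1/2; Octavio 1/8; Ramiro 1/8; Valentina 1/8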